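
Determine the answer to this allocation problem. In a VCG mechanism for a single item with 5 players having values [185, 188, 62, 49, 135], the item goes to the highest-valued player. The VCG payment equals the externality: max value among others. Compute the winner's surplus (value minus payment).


Step 1: The winner is the agent with the highest value: agent 1 with value 188
Step 2: Values of other agents: [185, 62, 49, 135]
Step 3: VCG payment = max of others' values = 185
Step 4: Surplus = 188 - 185 = 3

3


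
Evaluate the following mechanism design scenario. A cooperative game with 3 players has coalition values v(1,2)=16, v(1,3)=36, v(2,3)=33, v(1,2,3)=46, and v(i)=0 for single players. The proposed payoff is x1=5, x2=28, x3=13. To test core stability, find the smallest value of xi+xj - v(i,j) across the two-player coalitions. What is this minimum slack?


Step 1: Slack for coalition (1,2): x1+x2 - v12 = 33 - 16 = 17
Step 2: Slack for coalition (1,3): x1+x3 - v13 = 18 - 36 = -18
Step 3: Slack for coalition (2,3): x2+x3 - v23 = 41 - 33 = 8
Step 4: Minimum slack = min(17, -18, 8) = -18, attained by (1,3); coalition (1,3) can block (slack < 0), so the allocation is not in the core

-18


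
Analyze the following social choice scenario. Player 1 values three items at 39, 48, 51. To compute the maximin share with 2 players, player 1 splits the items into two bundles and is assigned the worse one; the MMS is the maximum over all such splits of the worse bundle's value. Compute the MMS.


Step 1: Item values = 39, 48, 51
Step 2: Enumerate all 2-bundle partitions and take the smaller bundle:
  Partition 1: {39} vs {48,51} -> bundles 39, 99; min = 39
  Partition 2: {48} vs {39,51} -> bundles 48, 90; min = 48
  Partition 3: {51} vs {39,48} -> bundles 51, 87; min = 51
Step 3: MMS = max(39, 48, 51) = 51

51


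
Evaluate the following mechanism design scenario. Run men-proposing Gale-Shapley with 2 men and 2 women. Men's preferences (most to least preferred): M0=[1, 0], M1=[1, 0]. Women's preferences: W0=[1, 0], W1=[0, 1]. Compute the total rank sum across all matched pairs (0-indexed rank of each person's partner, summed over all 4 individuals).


Step 1: Run Gale-Shapley (men propose, women hold best offer):
  M0 proposes to W1; she accepts
  M1 proposes to W1; rejected
  M1 proposes to W0; she accepts
Step 2: Final matching: W0-M1, W1-M0
Step 3: 0-indexed ranks (man's rank of his match, then woman's): 1 + 0 + 0 + 0
Step 4: Total rank sum = 1

1


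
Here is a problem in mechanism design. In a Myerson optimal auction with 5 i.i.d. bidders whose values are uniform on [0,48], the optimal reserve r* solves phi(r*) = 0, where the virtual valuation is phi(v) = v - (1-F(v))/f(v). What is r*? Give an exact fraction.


Step 1: For U[0,48], F(v) = v/48 and f(v) = 1/48
Step 2: phi(v) = v - (1 - v/48)/(1/48) = v - (48 - v) = 2v - 48
Step 3: Set phi(r*) = 0: 2r* - 48 = 0
Step 4: r* = 48/2 = 24 (the number of bidders n = 5 does not enter)

24


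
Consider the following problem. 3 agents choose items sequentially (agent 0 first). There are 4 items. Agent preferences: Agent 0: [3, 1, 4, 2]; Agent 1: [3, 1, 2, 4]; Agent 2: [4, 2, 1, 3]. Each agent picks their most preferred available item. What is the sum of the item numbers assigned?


Step 1: Agent 0 picks item 3
Step 2: Agent 1 picks item 1
Step 3: Agent 2 picks item 4
Step 4: Sum = 3 + 1 + 4 = 8

8


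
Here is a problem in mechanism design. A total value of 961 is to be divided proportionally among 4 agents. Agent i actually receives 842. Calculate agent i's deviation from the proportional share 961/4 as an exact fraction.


Step 1: Proportional share = 961/4
Step 2: Agent's actual allocation = 842
Step 3: Excess = 842 - 961/4 = 2407/4

2407/4


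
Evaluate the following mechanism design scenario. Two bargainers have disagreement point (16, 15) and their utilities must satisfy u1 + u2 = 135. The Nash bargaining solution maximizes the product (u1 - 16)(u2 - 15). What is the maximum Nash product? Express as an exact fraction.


Step 1: The Nash solution splits surplus symmetrically above the disagreement point
Step 2: u1 = (total + d1 - d2)/2 = (135 + 16 - 15)/2 = 68
Step 3: u2 = (total - d1 + d2)/2 = (135 - 16 + 15)/2 = 67
Step 4: Nash product = (68 - 16) * (67 - 15)
Step 5: = 52 * 52 = 2704

2704


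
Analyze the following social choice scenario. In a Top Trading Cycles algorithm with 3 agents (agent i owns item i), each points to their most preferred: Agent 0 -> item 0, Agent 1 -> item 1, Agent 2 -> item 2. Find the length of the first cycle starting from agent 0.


Step 1: Trace the pointer graph from agent 0: 0 -> 0
Step 2: A cycle is detected when we revisit agent 0
Step 3: The cycle is: 0 -> 0
Step 4: Cycle length = 1

1


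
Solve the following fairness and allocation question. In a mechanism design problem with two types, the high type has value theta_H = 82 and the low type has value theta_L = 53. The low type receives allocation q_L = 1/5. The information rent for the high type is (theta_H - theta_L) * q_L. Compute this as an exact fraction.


Step 1: theta_H - theta_L = 82 - 53 = 29
Step 2: Information rent = (theta_H - theta_L) * q_L
Step 3: = 29 * 1/5
Step 4: = 29/5

29/5


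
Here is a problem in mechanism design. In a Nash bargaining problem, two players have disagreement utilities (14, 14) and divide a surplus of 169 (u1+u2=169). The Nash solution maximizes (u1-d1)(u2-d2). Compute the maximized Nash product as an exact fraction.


Step 1: The Nash solution splits surplus symmetrically above the disagreement point
Step 2: u1 = (total + d1 - d2)/2 = (169 + 14 - 14)/2 = 169/2
Step 3: u2 = (total - d1 + d2)/2 = (169 - 14 + 14)/2 = 169/2
Step 4: Nash product = (169/2 - 14) * (169/2 - 14)
Step 5: = 141/2 * 141/2 = 19881/4

19881/4


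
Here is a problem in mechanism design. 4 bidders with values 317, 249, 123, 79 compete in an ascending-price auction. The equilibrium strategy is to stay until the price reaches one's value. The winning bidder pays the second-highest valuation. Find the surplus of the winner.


Step 1: Identify the highest value: 317
Step 2: Identify the second-highest value: 249
Step 3: The final price = second-highest value = 249
Step 4: Surplus = 317 - 249 = 68

68


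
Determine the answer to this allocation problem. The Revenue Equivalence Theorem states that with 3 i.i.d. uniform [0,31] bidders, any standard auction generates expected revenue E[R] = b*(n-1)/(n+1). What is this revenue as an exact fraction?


Step 1: By Revenue Equivalence, expected revenue = b*(n-1)/(n+1)
Step 2: Substituting n = 3, b = 31
Step 3: Revenue = 31*(3-1)/(3+1) = 31*2/4
Step 4: Revenue = 62/4 = 31/2

31/2


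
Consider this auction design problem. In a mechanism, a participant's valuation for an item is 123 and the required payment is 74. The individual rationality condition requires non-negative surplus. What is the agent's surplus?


Step 1: Surplus = value - payment = 123 - 74 = 49
Step 2: IR is satisfied (surplus >= 0)

49


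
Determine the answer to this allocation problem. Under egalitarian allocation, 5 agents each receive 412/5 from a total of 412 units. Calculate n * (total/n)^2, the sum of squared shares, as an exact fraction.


Step 1: Each agent's share = 412/5
Step 2: Square of each share = (412/5)^2 = 169744/25
Step 3: Sum of squares = 5 * 169744/25 = 169744/5

169744/5


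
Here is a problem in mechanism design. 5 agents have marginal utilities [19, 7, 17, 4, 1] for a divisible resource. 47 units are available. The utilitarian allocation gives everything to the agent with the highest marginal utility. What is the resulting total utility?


Step 1: The marginal utilities are [19, 7, 17, 4, 1]
Step 2: The highest marginal utility is 19
Step 3: All 47 units go to that agent
Step 4: Total utility = 19 * 47 = 893

893


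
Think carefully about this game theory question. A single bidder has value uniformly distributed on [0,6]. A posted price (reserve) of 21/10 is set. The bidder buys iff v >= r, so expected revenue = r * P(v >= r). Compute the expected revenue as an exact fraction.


Step 1: Posted price r = 21/10, value support [0,6]
Step 2: P(v >= r) = (6 - 21/10)/6 = 13/20
Step 3: Expected revenue = r * P(v >= r) = 21/10 * 13/20
Step 4: Revenue = 273/200

273/200


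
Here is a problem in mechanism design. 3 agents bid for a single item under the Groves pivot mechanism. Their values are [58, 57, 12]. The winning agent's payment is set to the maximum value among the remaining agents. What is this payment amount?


Step 1: The efficient winner is agent 0 with value 58
Step 2: Other agents' values: [57, 12]
Step 3: Pivot payment = max(others) = 57
Step 4: The winner pays 57

57


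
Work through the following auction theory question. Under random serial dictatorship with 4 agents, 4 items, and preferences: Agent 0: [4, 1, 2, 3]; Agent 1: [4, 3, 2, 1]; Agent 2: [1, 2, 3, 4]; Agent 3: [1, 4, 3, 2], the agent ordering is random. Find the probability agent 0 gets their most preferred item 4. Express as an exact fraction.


Step 1: Agent 0 wants item 4
Step 2: There are 24 possible orderings of agents
Step 3: In 11 orderings, agent 0 gets item 4
Step 4: Probability = 11/24

11/24


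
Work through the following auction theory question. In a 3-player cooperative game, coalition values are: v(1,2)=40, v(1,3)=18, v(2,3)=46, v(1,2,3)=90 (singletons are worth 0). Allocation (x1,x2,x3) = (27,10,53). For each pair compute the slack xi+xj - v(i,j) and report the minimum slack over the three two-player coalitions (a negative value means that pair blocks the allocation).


Step 1: Slack for coalition (1,2): x1+x2 - v12 = 37 - 40 = -3
Step 2: Slack for coalition (1,3): x1+x3 - v13 = 80 - 18 = 62
Step 3: Slack for coalition (2,3): x2+x3 - v23 = 63 - 46 = 17
Step 4: Minimum slack = min(-3, 62, 17) = -3, attained by (1,2); coalition (1,2) can block (slack < 0), so the allocation is not in the core

-3


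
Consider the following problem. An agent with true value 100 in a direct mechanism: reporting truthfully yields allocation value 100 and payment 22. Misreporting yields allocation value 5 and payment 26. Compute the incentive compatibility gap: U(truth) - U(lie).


Step 1: U(truth) = value - payment = 100 - 22 = 78
Step 2: U(lie) = allocation - payment = 5 - 26 = -21
Step 3: IC gap = 78 - (-21) = 99

99


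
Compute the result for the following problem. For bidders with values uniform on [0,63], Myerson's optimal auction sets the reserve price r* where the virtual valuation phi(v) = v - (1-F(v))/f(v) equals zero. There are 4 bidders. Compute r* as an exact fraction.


Step 1: For U[0,63], F(v) = v/63 and f(v) = 1/63
Step 2: phi(v) = v - (1 - v/63)/(1/63) = v - (63 - v) = 2v - 63
Step 3: Set phi(r*) = 0: 2r* - 63 = 0
Step 4: r* = 63/2 (the number of bidders n = 4 does not enter)

63/2


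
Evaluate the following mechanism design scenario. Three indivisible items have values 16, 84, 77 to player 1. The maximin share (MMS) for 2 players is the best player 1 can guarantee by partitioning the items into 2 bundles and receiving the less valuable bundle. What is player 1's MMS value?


Step 1: Item values = 16, 84, 77
Step 2: Enumerate all 2-bundle partitions and take the smaller bundle:
  Partition 1: {16} vs {84,77} -> bundles 16, 161; min = 16
  Partition 2: {84} vs {16,77} -> bundles 84, 93; min = 84
  Partition 3: {77} vs {16,84} -> bundles 77, 100; min = 77
Step 3: MMS = max(16, 84, 77) = 84

84


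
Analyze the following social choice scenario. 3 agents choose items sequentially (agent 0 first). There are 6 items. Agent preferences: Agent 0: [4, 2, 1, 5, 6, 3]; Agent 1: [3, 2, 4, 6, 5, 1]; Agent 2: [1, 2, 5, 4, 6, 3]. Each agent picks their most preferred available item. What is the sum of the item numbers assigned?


Step 1: Agent 0 picks item 4
Step 2: Agent 1 picks item 3
Step 3: Agent 2 picks item 1
Step 4: Sum = 4 + 3 + 1 = 8

8


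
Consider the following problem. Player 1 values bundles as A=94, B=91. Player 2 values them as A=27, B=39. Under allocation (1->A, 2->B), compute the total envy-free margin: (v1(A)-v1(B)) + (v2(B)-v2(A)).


Step 1: Player 1's margin = v1(A) - v1(B) = 94 - 91 = 3
Step 2: Player 2's margin = v2(B) - v2(A) = 39 - 27 = 12
Step 3: Total margin = 3 + 12 = 15

15


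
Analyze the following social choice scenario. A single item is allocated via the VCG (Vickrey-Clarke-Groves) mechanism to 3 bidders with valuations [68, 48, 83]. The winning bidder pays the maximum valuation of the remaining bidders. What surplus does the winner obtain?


Step 1: The winner is the agent with the highest value: agent 2 with value 83
Step 2: Values of other agents: [68, 48]
Step 3: VCG payment = max of others' values = 68
Step 4: Surplus = 83 - 68 = 15

15


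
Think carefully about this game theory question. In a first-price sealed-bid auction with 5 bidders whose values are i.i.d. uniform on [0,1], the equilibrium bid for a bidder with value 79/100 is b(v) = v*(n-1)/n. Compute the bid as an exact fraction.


Step 1: The symmetric BNE bidding function is b(v) = v * (n-1) / n
Step 2: Substitute v = 79/100 and n = 5
Step 3: b = 79/100 * 4/5
Step 4: b = 79/125

79/125


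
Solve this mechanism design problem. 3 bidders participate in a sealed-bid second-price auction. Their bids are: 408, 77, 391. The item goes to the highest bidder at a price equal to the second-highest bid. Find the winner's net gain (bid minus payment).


Step 1: Sort bids in descending order: 408, 391, 77
Step 2: The winning bid is the highest: 408
Step 3: The payment equals the second-highest bid: 391
Step 4: Surplus = winner's bid - payment = 408 - 391 = 17

17


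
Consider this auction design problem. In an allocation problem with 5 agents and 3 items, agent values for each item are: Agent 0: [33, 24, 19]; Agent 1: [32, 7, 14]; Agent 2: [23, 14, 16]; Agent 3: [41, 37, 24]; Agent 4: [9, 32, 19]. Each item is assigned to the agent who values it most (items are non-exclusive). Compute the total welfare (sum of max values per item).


Step 1: For each item, find the maximum value among all agents.
Step 2: Item 0 -> Agent 3 (value 41)
Step 3: Item 1 -> Agent 3 (value 37)
Step 4: Item 2 -> Agent 3 (value 24)
Step 5: Total welfare = 41 + 37 + 24 = 102

102


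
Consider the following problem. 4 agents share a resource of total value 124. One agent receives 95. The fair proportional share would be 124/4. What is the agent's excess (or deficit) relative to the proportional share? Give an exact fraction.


Step 1: Proportional share = 124/4 = 31
Step 2: Agent's actual allocation = 95
Step 3: Excess = 95 - 31 = 64

64


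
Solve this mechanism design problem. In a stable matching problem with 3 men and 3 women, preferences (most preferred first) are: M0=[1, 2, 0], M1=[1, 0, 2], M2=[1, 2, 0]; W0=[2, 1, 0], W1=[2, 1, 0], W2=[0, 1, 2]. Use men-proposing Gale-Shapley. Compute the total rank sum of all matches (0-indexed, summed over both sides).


Step 1: Run Gale-Shapley (men propose, women hold best offer):
  M0 proposes to W1; she accepts
  M1 proposes to W1; she switches from M0
  M2 proposes to W1; she switches from M1
  M0 proposes to W2; she accepts
  M1 proposes to W0; she accepts
Step 2: Final matching: W0-M1, W1-M2, W2-M0
Step 3: 0-indexed ranks (man's rank of his match, then woman's): 1 + 1 + 0 + 0 + 1 + 0
Step 4: Total rank sum = 3

3


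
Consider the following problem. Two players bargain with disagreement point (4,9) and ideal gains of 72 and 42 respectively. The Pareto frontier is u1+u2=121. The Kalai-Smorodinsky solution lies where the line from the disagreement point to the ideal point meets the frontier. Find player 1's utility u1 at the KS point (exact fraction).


Step 1: At the KS point, (u1-d1)/r1 = (u2-d2)/r2 = t and u1+u2 = 121
Step 2: u1 = d1 + r1*t and u2 = d2 + r2*t, so (d1 + r1*t) + (d2 + r2*t) = 121
Step 3: t = (121 - 4 - 9)/(72 + 42) = 108/114 = 18/19
Step 4: u1 = d1 + r1*t = 4 + 72 * 18/19 = 1372/19
Step 5: (Check: u2 = d2 + r2*t = 927/19; u1+u2 = 1372/19 + 927/19 = 121, on the frontier.)

1372/19


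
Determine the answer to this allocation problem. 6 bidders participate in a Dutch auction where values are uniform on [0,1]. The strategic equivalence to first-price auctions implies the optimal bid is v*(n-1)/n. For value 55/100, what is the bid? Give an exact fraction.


Step 1: Dutch auctions are strategically equivalent to first-price auctions
Step 2: The equilibrium bid is b(v) = v*(n-1)/n
Step 3: b = 11/20 * 5/6
Step 4: b = 11/24

11/24


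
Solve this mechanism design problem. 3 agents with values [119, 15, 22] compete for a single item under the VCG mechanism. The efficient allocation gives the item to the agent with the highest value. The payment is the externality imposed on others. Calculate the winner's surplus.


Step 1: The winner is the agent with the highest value: agent 0 with value 119
Step 2: Values of other agents: [15, 22]
Step 3: VCG payment = max of others' values = 22
Step 4: Surplus = 119 - 22 = 97

97


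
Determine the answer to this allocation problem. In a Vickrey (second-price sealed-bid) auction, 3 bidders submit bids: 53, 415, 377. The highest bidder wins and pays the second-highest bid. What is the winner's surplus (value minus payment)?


Step 1: Sort bids in descending order: 415, 377, 53
Step 2: The winning bid is the highest: 415
Step 3: The payment equals the second-highest bid: 377
Step 4: Surplus = winner's bid - payment = 415 - 377 = 38

38


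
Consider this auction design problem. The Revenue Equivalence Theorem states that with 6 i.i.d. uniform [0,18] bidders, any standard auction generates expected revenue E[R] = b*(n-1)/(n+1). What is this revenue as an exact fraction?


Step 1: By Revenue Equivalence, expected revenue = b*(n-1)/(n+1)
Step 2: Substituting n = 6, b = 18
Step 3: Revenue = 18*(6-1)/(6+1) = 18*5/7
Step 4: Revenue = 90/7

90/7


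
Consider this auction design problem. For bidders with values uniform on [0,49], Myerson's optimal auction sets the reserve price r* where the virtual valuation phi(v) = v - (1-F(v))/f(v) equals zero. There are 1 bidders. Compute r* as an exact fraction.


Step 1: For U[0,49], F(v) = v/49 and f(v) = 1/49
Step 2: phi(v) = v - (1 - v/49)/(1/49) = v - (49 - v) = 2v - 49
Step 3: Set phi(r*) = 0: 2r* - 49 = 0
Step 4: r* = 49/2 (the number of bidders n = 1 does not enter)

49/2


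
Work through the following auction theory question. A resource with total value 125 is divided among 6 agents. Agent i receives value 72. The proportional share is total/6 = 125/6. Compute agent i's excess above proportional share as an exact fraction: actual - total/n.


Step 1: Proportional share = 125/6
Step 2: Agent's actual allocation = 72
Step 3: Excess = 72 - 125/6 = 307/6

307/6


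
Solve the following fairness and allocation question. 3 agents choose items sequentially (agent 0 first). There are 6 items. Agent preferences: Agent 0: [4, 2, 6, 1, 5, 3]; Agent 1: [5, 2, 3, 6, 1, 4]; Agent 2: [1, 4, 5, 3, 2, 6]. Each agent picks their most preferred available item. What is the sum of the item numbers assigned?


Step 1: Agent 0 picks item 4
Step 2: Agent 1 picks item 5
Step 3: Agent 2 picks item 1
Step 4: Sum = 4 + 5 + 1 = 10

10


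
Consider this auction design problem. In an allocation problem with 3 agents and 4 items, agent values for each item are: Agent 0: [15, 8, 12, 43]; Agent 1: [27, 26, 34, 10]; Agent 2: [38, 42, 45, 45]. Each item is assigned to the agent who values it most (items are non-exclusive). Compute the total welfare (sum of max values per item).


Step 1: For each item, find the maximum value among all agents.
Step 2: Item 0 -> Agent 2 (value 38)
Step 3: Item 1 -> Agent 2 (value 42)
Step 4: Item 2 -> Agent 2 (value 45)
Step 5: Item 3 -> Agent 2 (value 45)
Step 6: Total welfare = 38 + 42 + 45 + 45 = 170

170


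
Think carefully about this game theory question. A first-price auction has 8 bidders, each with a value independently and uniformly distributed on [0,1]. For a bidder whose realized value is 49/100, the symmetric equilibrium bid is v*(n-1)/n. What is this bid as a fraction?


Step 1: The symmetric BNE bidding function is b(v) = v * (n-1) / n
Step 2: Substitute v = 49/100 and n = 8
Step 3: b = 49/100 * 7/8
Step 4: b = 343/800

343/800


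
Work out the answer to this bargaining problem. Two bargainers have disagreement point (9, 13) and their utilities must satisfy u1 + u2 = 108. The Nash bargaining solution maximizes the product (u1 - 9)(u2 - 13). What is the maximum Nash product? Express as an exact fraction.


Step 1: The Nash solution splits surplus symmetrically above the disagreement point
Step 2: u1 = (total + d1 - d2)/2 = (108 + 9 - 13)/2 = 52
Step 3: u2 = (total - d1 + d2)/2 = (108 - 9 + 13)/2 = 56
Step 4: Nash product = (52 - 9) * (56 - 13)
Step 5: = 43 * 43 = 1849

1849


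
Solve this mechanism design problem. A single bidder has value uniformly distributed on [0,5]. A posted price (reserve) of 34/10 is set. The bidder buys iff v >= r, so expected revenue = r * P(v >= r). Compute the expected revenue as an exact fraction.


Step 1: Posted price r = 17/5, value support [0,5]
Step 2: P(v >= r) = (5 - 17/5)/5 = 8/25
Step 3: Expected revenue = r * P(v >= r) = 17/5 * 8/25
Step 4: Revenue = 136/125

136/125


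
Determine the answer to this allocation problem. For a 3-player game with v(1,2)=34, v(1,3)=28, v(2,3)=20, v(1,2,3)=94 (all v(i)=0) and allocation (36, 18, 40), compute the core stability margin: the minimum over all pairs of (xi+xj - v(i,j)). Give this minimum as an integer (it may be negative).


Step 1: Slack for coalition (1,2): x1+x2 - v12 = 54 - 34 = 20
Step 2: Slack for coalition (1,3): x1+x3 - v13 = 76 - 28 = 48
Step 3: Slack for coalition (2,3): x2+x3 - v23 = 58 - 20 = 38
Step 4: Minimum slack = min(20, 48, 38) = 20, attained by (1,2); no pair can gain by deviating, so the allocation is in the core

20


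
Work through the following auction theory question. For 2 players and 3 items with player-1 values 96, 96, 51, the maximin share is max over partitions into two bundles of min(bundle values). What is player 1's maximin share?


Step 1: Item values = 96, 96, 51
Step 2: Enumerate all 2-bundle partitions and take the smaller bundle:
  Partition 1: {96} vs {96,51} -> bundles 96, 147; min = 96
  Partition 2: {96} vs {96,51} -> bundles 96, 147; min = 96
  Partition 3: {51} vs {96,96} -> bundles 51, 192; min = 51
Step 3: MMS = max(96, 96, 51) = 96

96


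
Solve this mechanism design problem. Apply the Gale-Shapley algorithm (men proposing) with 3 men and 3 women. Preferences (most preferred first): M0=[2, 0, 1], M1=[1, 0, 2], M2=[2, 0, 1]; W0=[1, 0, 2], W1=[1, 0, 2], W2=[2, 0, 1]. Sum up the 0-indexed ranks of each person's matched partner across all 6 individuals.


Step 1: Run Gale-Shapley (men propose, women hold best offer):
  M0 proposes to W2; she accepts
  M1 proposes to W1; she accepts
  M2 proposes to W2; she switches from M0
  M0 proposes to W0; she accepts
Step 2: Final matching: W0-M0, W1-M1, W2-M2
Step 3: 0-indexed ranks (man's rank of his match, then woman's): 1 + 1 + 0 + 0 + 0 + 0
Step 4: Total rank sum = 2

2


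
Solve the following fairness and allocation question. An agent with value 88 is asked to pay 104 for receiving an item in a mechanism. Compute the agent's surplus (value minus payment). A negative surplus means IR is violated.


Step 1: Surplus = value - payment = 88 - 104 = -16
Step 2: IR is violated (surplus < 0)

-16


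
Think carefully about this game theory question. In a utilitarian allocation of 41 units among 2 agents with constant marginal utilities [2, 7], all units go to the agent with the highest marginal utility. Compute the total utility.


Step 1: The marginal utilities are [2, 7]
Step 2: The highest marginal utility is 7
Step 3: All 41 units go to that agent
Step 4: Total utility = 7 * 41 = 287

287


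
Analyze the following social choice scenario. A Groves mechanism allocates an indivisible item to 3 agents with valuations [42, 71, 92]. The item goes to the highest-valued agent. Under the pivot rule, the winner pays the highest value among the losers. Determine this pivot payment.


Step 1: The efficient winner is agent 2 with value 92
Step 2: Other agents' values: [42, 71]
Step 3: Pivot payment = max(others) = 71
Step 4: The winner pays 71

71


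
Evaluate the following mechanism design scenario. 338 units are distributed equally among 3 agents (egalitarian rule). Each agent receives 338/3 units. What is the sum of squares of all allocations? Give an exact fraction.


Step 1: Each agent's share = 338/3
Step 2: Square of each share = (338/3)^2 = 114244/9
Step 3: Sum of squares = 3 * 114244/9 = 114244/3

114244/3


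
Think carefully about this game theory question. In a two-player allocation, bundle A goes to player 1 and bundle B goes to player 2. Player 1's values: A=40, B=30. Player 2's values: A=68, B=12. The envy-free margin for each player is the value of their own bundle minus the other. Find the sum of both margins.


Step 1: Player 1's margin = v1(A) - v1(B) = 40 - 30 = 10
Step 2: Player 2's margin = v2(B) - v2(A) = 12 - 68 = -56
Step 3: Total margin = 10 + -56 = -46

-46


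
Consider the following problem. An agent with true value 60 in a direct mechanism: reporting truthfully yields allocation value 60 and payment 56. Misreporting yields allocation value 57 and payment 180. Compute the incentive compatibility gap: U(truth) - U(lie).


Step 1: U(truth) = value - payment = 60 - 56 = 4
Step 2: U(lie) = allocation - payment = 57 - 180 = -123
Step 3: IC gap = 4 - (-123) = 127

127


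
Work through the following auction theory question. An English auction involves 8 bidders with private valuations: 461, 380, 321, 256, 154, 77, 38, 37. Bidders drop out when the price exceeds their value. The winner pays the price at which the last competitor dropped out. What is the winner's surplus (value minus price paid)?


Step 1: Identify the highest value: 461
Step 2: Identify the second-highest value: 380
Step 3: The final price = second-highest value = 380
Step 4: Surplus = 461 - 380 = 81

81


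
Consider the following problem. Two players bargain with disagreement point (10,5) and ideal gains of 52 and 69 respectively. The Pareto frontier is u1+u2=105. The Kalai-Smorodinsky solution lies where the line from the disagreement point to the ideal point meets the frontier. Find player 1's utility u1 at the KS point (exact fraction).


Step 1: At the KS point, (u1-d1)/r1 = (u2-d2)/r2 = t and u1+u2 = 105
Step 2: u1 = d1 + r1*t and u2 = d2 + r2*t, so (d1 + r1*t) + (d2 + r2*t) = 105
Step 3: t = (105 - 10 - 5)/(52 + 69) = 90/121
Step 4: u1 = d1 + r1*t = 10 + 52 * 90/121 = 5890/121
Step 5: (Check: u2 = d2 + r2*t = 6815/121; u1+u2 = 5890/121 + 6815/121 = 105, on the frontier.)

5890/121


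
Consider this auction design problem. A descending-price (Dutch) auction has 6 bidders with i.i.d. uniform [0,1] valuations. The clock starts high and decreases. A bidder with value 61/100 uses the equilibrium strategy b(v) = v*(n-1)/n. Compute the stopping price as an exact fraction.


Step 1: Dutch auctions are strategically equivalent to first-price auctions
Step 2: The equilibrium bid is b(v) = v*(n-1)/n
Step 3: b = 61/100 * 5/6
Step 4: b = 61/120

61/120


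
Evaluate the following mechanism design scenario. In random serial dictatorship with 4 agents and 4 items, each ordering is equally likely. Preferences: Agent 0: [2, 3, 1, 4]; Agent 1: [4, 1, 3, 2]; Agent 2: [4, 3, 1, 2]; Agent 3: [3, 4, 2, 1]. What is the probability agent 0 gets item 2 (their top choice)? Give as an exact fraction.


Step 1: Agent 0 wants item 2
Step 2: There are 24 possible orderings of agents
Step 3: In 23 orderings, agent 0 gets item 2
Step 4: Probability = 23/24

23/24


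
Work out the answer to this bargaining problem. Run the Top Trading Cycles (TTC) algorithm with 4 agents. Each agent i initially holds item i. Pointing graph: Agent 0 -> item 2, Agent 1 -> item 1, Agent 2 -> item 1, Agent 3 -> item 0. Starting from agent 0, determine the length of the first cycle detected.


Step 1: Trace the pointer graph from agent 0: 0 -> 2 -> 1 -> 1
Step 2: A cycle is detected when we revisit agent 1
Step 3: The cycle is: 1 -> 1
Step 4: Cycle length = 1

1


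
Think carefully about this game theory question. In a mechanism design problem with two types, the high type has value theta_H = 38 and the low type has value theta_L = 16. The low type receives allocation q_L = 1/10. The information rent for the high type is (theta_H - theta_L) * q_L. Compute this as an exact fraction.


Step 1: theta_H - theta_L = 38 - 16 = 22
Step 2: Information rent = (theta_H - theta_L) * q_L
Step 3: = 22 * 1/10
Step 4: = 11/5

11/5


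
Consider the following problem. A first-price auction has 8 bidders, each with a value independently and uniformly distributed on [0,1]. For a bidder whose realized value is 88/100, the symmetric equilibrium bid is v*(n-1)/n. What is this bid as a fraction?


Step 1: The symmetric BNE bidding function is b(v) = v * (n-1) / n
Step 2: Substitute v = 22/25 and n = 8
Step 3: b = 22/25 * 7/8
Step 4: b = 77/100

77/100


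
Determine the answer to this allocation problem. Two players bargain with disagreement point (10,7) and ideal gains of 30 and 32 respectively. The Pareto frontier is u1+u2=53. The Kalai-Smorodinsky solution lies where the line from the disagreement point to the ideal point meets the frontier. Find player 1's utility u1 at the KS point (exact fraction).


Step 1: At the KS point, (u1-d1)/r1 = (u2-d2)/r2 = t and u1+u2 = 53
Step 2: u1 = d1 + r1*t and u2 = d2 + r2*t, so (d1 + r1*t) + (d2 + r2*t) = 53
Step 3: t = (53 - 10 - 7)/(30 + 32) = 36/62 = 18/31
Step 4: u1 = d1 + r1*t = 10 + 30 * 18/31 = 850/31
Step 5: (Check: u2 = d2 + r2*t = 793/31; u1+u2 = 850/31 + 793/31 = 53, on the frontier.)

850/31


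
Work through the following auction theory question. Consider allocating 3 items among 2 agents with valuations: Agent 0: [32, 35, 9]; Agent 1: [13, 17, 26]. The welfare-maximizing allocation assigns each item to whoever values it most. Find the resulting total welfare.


Step 1: For each item, find the maximum value among all agents.
Step 2: Item 0 -> Agent 0 (value 32)
Step 3: Item 1 -> Agent 0 (value 35)
Step 4: Item 2 -> Agent 1 (value 26)
Step 5: Total welfare = 32 + 35 + 26 = 93

93


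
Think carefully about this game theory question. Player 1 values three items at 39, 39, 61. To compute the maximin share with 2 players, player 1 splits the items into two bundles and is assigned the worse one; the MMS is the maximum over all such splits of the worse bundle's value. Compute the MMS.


Step 1: Item values = 39, 39, 61
Step 2: Enumerate all 2-bundle partitions and take the smaller bundle:
  Partition 1: {39} vs {39,61} -> bundles 39, 100; min = 39
  Partition 2: {39} vs {39,61} -> bundles 39, 100; min = 39
  Partition 3: {61} vs {39,39} -> bundles 61, 78; min = 61
Step 3: MMS = max(39, 39, 61) = 61

61


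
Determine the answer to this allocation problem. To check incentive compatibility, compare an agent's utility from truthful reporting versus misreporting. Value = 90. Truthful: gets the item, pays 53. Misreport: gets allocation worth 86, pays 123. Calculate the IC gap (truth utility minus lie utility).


Step 1: U(truth) = value - payment = 90 - 53 = 37
Step 2: U(lie) = allocation - payment = 86 - 123 = -37
Step 3: IC gap = 37 - (-37) = 74

74


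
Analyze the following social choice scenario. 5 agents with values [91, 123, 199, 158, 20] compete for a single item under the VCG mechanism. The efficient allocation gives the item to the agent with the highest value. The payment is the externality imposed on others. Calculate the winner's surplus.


Step 1: The winner is the agent with the highest value: agent 2 with value 199
Step 2: Values of other agents: [91, 123, 158, 20]
Step 3: VCG payment = max of others' values = 158
Step 4: Surplus = 199 - 158 = 41

41


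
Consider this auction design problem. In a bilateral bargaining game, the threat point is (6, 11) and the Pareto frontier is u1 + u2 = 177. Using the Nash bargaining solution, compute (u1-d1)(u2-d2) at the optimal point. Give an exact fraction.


Step 1: The Nash solution splits surplus symmetrically above the disagreement point
Step 2: u1 = (total + d1 - d2)/2 = (177 + 6 - 11)/2 = 86
Step 3: u2 = (total - d1 + d2)/2 = (177 - 6 + 11)/2 = 91
Step 4: Nash product = (86 - 6) * (91 - 11)
Step 5: = 80 * 80 = 6400

6400


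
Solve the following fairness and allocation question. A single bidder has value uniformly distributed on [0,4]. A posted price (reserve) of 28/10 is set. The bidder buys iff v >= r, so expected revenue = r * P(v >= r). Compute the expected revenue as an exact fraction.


Step 1: Posted price r = 14/5, value support [0,4]
Step 2: P(v >= r) = (4 - 14/5)/4 = 3/10
Step 3: Expected revenue = r * P(v >= r) = 14/5 * 3/10
Step 4: Revenue = 21/25

21/25


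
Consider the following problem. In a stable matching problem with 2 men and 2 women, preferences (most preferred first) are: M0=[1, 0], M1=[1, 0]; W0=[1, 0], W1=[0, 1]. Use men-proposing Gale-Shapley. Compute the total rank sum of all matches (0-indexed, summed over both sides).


Step 1: Run Gale-Shapley (men propose, women hold best offer):
  M0 proposes to W1; she accepts
  M1 proposes to W1; rejected
  M1 proposes to W0; she accepts
Step 2: Final matching: W0-M1, W1-M0
Step 3: 0-indexed ranks (man's rank of his match, then woman's): 1 + 0 + 0 + 0
Step 4: Total rank sum = 1

1


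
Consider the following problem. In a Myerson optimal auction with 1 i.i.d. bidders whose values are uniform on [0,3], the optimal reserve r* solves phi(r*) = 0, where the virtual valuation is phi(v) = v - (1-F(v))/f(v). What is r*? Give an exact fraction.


Step 1: For U[0,3], F(v) = v/3 and f(v) = 1/3
Step 2: phi(v) = v - (1 - v/3)/(1/3) = v - (3 - v) = 2v - 3
Step 3: Set phi(r*) = 0: 2r* - 3 = 0
Step 4: r* = 3/2 (the number of bidders n = 1 does not enter)

3/2


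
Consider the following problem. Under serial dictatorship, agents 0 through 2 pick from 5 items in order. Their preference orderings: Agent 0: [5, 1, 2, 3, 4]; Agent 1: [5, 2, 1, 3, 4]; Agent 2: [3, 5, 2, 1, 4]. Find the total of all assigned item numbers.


Step 1: Agent 0 picks item 5
Step 2: Agent 1 picks item 2
Step 3: Agent 2 picks item 3
Step 4: Sum = 5 + 2 + 3 = 10

10


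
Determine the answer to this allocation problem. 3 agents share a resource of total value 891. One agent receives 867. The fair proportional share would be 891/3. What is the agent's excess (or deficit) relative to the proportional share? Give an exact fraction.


Step 1: Proportional share = 891/3 = 297
Step 2: Agent's actual allocation = 867
Step 3: Excess = 867 - 297 = 570

570


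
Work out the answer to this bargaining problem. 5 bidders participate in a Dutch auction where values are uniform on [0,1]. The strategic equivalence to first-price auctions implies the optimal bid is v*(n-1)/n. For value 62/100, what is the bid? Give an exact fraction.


Step 1: Dutch auctions are strategically equivalent to first-price auctions
Step 2: The equilibrium bid is b(v) = v*(n-1)/n
Step 3: b = 31/50 * 4/5
Step 4: b = 62/125

62/125


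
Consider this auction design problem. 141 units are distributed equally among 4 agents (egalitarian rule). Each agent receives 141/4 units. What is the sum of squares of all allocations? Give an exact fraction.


Step 1: Each agent's share = 141/4
Step 2: Square of each share = (141/4)^2 = 19881/16
Step 3: Sum of squares = 4 * 19881/16 = 19881/4

19881/4


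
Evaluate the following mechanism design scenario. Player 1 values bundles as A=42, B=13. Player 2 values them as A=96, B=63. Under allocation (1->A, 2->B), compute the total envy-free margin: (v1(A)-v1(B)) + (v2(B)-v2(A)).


Step 1: Player 1's margin = v1(A) - v1(B) = 42 - 13 = 29
Step 2: Player 2's margin = v2(B) - v2(A) = 63 - 96 = -33
Step 3: Total margin = 29 + -33 = -4

-4


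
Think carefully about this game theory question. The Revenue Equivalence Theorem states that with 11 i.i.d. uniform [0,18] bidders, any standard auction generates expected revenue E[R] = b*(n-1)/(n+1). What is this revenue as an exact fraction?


Step 1: By Revenue Equivalence, expected revenue = b*(n-1)/(n+1)
Step 2: Substituting n = 11, b = 18
Step 3: Revenue = 18*(11-1)/(11+1) = 18*10/12
Step 4: Revenue = 180/12 = 15

15


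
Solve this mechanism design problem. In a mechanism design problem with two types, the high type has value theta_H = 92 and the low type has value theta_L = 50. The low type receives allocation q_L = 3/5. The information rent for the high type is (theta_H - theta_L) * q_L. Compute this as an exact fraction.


Step 1: theta_H - theta_L = 92 - 50 = 42
Step 2: Information rent = (theta_H - theta_L) * q_L
Step 3: = 42 * 3/5
Step 4: = 126/5

126/5


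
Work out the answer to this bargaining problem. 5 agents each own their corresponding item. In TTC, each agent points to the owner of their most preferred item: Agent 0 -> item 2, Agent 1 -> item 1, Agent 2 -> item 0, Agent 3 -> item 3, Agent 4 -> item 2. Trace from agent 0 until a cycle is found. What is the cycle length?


Step 1: Trace the pointer graph from agent 0: 0 -> 2 -> 0
Step 2: A cycle is detected when we revisit agent 0
Step 3: The cycle is: 0 -> 2 -> 0
Step 4: Cycle length = 2

2


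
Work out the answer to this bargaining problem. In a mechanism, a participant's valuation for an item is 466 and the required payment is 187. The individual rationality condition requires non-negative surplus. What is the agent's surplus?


Step 1: Surplus = value - payment = 466 - 187 = 279
Step 2: IR is satisfied (surplus >= 0)

279


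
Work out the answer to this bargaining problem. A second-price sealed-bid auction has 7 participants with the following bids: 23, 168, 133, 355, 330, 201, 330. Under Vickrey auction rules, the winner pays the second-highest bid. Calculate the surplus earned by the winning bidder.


Step 1: Sort bids in descending order: 355, 330, 330, 201, 168, 133, 23
Step 2: The winning bid is the highest: 355
Step 3: The payment equals the second-highest bid: 330
Step 4: Surplus = winner's bid - payment = 355 - 330 = 25

25


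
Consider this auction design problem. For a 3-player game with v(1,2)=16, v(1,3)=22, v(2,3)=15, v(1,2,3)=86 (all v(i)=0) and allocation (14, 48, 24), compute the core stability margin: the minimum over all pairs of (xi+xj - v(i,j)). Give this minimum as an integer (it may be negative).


Step 1: Slack for coalition (1,2): x1+x2 - v12 = 62 - 16 = 46
Step 2: Slack for coalition (1,3): x1+x3 - v13 = 38 - 22 = 16
Step 3: Slack for coalition (2,3): x2+x3 - v23 = 72 - 15 = 57
Step 4: Minimum slack = min(46, 16, 57) = 16, attained by (1,3); no pair can gain by deviating, so the allocation is in the core

16


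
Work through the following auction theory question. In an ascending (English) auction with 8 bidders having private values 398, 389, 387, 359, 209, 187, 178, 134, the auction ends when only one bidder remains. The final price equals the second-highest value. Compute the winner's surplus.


Step 1: Identify the highest value: 398
Step 2: Identify the second-highest value: 389
Step 3: The final price = second-highest value = 389
Step 4: Surplus = 398 - 389 = 9

9


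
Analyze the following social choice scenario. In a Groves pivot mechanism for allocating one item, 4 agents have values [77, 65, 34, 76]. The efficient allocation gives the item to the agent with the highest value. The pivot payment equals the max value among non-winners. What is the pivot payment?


Step 1: The efficient winner is agent 0 with value 77
Step 2: Other agents' values: [65, 34, 76]
Step 3: Pivot payment = max(others) = 76
Step 4: The winner pays 76

76


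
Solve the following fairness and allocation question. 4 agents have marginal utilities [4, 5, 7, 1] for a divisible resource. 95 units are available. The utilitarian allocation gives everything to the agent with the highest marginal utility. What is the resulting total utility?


Step 1: The marginal utilities are [4, 5, 7, 1]
Step 2: The highest marginal utility is 7
Step 3: All 95 units go to that agent
Step 4: Total utility = 7 * 95 = 665

665
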